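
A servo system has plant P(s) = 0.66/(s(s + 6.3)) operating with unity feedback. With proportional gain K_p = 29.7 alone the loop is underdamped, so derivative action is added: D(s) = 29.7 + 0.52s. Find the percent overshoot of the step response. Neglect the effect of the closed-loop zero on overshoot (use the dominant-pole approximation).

Forward path: (29.7 + 0.52s)·0.66/(s(s+6.3)). The closed-loop characteristic equation is s² + (6.3 + 0.66·0.52)s + 0.66·29.7 = 0.
That is s² + 6.643s + 19.6 = 0, so ω_n = 4.427 rad/s and ζ = 6.643/(2·4.427) = 0.7502.
%OS = 100·exp(−πζ/√(1−ζ²)) = 2.83%.

2.83%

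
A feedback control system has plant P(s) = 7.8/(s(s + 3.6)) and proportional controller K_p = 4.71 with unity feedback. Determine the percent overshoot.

37.6%

The closed-loop denominator s² + 3.6s + 36.74 gives ω_n = √36.74 = 6.061 and ζ = 3.6/(2ω_n) = 0.297.
%OS = 100·exp(−πζ/√(1−ζ²)) = 100·exp(−π·0.297/√0.9118) = 37.6%.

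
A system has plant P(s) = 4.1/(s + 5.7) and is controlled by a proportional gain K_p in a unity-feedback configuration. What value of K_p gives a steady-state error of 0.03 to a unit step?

For a type-0 loop with proportional control, e_ss = 1/(1 + K_p·P(0)).
P(0) = 0.7193. Require 1/(1 + K_p·0.7193) = 0.03, so 1 + 0.7193·K_p = 33.33.
K_p = (33.33 − 1)/0.7193 = 45.

K_p = 45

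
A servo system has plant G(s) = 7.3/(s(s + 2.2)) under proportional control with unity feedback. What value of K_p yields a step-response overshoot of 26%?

From %OS = 100·exp(−πζ/√(1−ζ²)) = 26%, ζ = −ln(0.26)/√(π²+ln²(0.26)) = 0.3941.
Characteristic equation s² + 2.2s + 7.3K_p = 0 gives ζ = 2.2/(2√(7.3K_p)).
Setting ζ = 0.3941: √(7.3K_p) = 2.2/(2·0.3941) = 2.791, so K_p = 7.791/7.3 = 1.07.

K_p = 1.07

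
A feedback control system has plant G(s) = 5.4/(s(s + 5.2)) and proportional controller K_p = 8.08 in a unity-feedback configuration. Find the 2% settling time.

The closed-loop denominator s² + 5.2s + 43.63 gives ω_n = √43.63 = 6.605 and ζ = 5.2/(2ω_n) = 0.3936.
2% settling time T_s ≈ 4/(ζω_n) = 4/2.6 = 1.54 s.

T_s ≈ 1.54 s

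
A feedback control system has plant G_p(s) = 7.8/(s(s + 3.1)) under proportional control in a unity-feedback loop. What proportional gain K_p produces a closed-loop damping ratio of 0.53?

K_p = 1.1

Closed-loop characteristic equation: s² + 3.1s + K_p·7.8 = 0.
So ω_n = √(7.8K_p) and 2ζω_n = 3.1, giving ζ = 3.1/(2√(7.8K_p)).
Setting ζ = 0.53: √(7.8K_p) = 3.1/(2·0.53) = 2.925, so K_p = 8.553/7.8 = 1.1.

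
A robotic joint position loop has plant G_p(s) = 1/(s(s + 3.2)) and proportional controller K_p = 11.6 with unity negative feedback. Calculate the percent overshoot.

18.8%

From 1 + K_pG_p(s) = 0: s² + 3.2s + 11.6 = 0 ⇒ ω_n = 3.406, ζ = 0.4698.
%OS = 100·exp(−πζ/√(1−ζ²)) = 100·exp(−π·0.4698/√0.7793) = 18.8%.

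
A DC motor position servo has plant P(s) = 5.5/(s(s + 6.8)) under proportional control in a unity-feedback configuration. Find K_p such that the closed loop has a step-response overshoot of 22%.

From %OS = 100·exp(−πζ/√(1−ζ²)) = 22%, ζ = −ln(0.22)/√(π²+ln²(0.22)) = 0.4342.
Characteristic equation s² + 6.8s + 5.5K_p = 0 gives ζ = 6.8/(2√(5.5K_p)).
Setting ζ = 0.4342: √(5.5K_p) = 6.8/(2·0.4342) = 7.831, so K_p = 61.33/5.5 = 11.2.

K_p = 11.2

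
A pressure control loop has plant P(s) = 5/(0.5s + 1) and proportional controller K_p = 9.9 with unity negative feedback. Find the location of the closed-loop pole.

Closed loop: T(s) = K_p·P/(1+K_p·P) = 49.5/(0.5s + 1 + 49.5), with pole at s = −(1 + 49.5)/0.5 = −101.

s = -101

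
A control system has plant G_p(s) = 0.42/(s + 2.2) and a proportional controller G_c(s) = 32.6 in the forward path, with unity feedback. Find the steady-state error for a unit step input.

The loop is type 0. Static position error constant K_pos = G_c(0)·G_p(0) = 32.6·0.1909 = 6.224.
Steady-state error to a unit step: e_ss = 1/(1+K_pos) = 1/7.224 = 0.138.

0.138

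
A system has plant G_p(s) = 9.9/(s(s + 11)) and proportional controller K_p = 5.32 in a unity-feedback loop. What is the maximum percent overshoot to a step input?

2.6%

The closed-loop denominator s² + 11s + 52.67 gives ω_n = √52.67 = 7.257 and ζ = 11/(2ω_n) = 0.7579.
%OS = 100·exp(−πζ/√(1−ζ²)) = 100·exp(−π·0.7579/√0.4256) = 2.6%.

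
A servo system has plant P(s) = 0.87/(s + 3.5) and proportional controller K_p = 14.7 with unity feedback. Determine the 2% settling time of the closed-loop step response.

Closed-loop transfer function: T(s) = K_p·P(s)/(1 + K_p·P(s)) = 12.79/(s + 3.5 + 12.79) = 12.79/(s + 16.29).
Time constant τ = 1/16.29 = 0.06139 s, so the 2% settling time is about 4τ = 0.246 s.

T_s ≈ 0.246 s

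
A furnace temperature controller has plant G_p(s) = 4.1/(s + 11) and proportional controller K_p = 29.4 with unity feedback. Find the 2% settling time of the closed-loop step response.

Closed-loop transfer function: T(s) = K_p·G_p(s)/(1 + K_p·G_p(s)) = 120.5/(s + 11 + 120.5) = 120.5/(s + 131.5).
Time constant τ = 1/131.5 = 0.007602 s, so the 2% settling time is about 4τ = 0.0304 s.

T_s ≈ 0.0304 s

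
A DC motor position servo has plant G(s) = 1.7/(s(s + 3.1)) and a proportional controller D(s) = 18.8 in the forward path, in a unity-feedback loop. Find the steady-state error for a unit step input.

0

The open loop D(s)G(s) has a pole at the origin (type 1), so the static position error constant is infinite and e_ss = 1/(1+∞) = 0.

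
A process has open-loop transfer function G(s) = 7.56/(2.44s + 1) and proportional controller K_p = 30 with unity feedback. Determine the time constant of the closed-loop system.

Closed loop: T(s) = K_p·G/(1+K_p·G) = 226.8/(2.44s + 1 + 226.8), with pole at s = −(1 + 226.8)/2.44 = −93.36.
Closed-loop time constant τ = 1/93.36 = 0.0107 s.

τ = 0.0107 s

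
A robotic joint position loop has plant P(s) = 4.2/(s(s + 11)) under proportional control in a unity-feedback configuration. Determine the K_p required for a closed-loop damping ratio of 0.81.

Closed-loop characteristic equation: s² + 11s + K_p·4.2 = 0.
So ω_n = √(4.2K_p) and 2ζω_n = 11, giving ζ = 11/(2√(4.2K_p)).
Setting ζ = 0.81: √(4.2K_p) = 11/(2·0.81) = 6.79, so K_p = 46.11/4.2 = 11.

K_p = 11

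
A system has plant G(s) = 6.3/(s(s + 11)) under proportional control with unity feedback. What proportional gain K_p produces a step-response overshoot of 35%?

From %OS = 100·exp(−πζ/√(1−ζ²)) = 35%, ζ = −ln(0.35)/√(π²+ln²(0.35)) = 0.3169.
Characteristic equation s² + 11s + 6.3K_p = 0 gives ζ = 11/(2√(6.3K_p)).
Setting ζ = 0.3169: √(6.3K_p) = 11/(2·0.3169) = 17.35, so K_p = 301.1/6.3 = 47.8.

K_p = 47.8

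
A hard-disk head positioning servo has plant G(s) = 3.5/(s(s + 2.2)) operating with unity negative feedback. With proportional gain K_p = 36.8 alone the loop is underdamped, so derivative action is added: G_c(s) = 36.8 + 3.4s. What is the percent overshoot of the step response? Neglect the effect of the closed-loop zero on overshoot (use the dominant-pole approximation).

Forward path: (36.8 + 3.4s)·3.5/(s(s+2.2)). The closed-loop characteristic equation is s² + (2.2 + 3.5·3.4)s + 3.5·36.8 = 0.
That is s² + 14.1s + 128.8 = 0, so ω_n = 11.35 rad/s and ζ = 14.1/(2·11.35) = 0.6212.
%OS = 100·exp(−πζ/√(1−ζ²)) = 8.29%.

8.29%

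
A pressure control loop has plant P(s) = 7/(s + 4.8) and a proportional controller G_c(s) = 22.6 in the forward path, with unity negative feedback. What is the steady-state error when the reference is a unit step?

0.0294

The loop is type 0. Static position error constant K_pos = G_c(0)·P(0) = 22.6·1.458 = 32.96.
Steady-state error to a unit step: e_ss = 1/(1+K_pos) = 1/33.96 = 0.0294.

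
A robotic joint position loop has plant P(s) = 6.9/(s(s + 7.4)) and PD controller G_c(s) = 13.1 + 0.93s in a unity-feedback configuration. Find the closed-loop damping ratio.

ζ = 0.727

Forward path: (13.1 + 0.93s)·6.9/(s(s+7.4)). The closed-loop characteristic equation is s² + (7.4 + 6.9·0.93)s + 6.9·13.1 = 0.
That is s² + 13.82s + 90.39 = 0, so ω_n = 9.507 rad/s and ζ = 13.82/(2·9.507) = 0.7266.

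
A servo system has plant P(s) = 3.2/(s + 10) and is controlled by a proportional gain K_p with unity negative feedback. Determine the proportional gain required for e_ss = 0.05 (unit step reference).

K_p = 59.4

The loop is type 0, so e_ss(step) = 1/(1 + K_pos) with K_pos = K_p·P(0).
P(0) = 0.32. Require 1/(1 + K_p·0.32) = 0.05, so 1 + 0.32·K_p = 20.
K_p = (20 − 1)/0.32 = 59.4.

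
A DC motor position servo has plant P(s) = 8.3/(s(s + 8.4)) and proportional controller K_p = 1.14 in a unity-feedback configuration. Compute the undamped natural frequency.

1 + K_p·P(s) = 0 gives s² + 8.4s + 9.462 = 0.
Matching s² + 2ζω_n s + ω_n²: ω_n = √9.462 = 3.076 rad/s and 2ζω_n = 8.4, so ζ = 8.4/(2·3.076) = 1.37.

ω_n = 3.08 rad/s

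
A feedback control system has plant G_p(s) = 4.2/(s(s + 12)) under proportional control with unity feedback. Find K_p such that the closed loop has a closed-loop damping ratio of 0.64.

Closed-loop characteristic equation: s² + 12s + K_p·4.2 = 0.
So ω_n = √(4.2K_p) and 2ζω_n = 12, giving ζ = 12/(2√(4.2K_p)).
Setting ζ = 0.64: √(4.2K_p) = 12/(2·0.64) = 9.375, so K_p = 87.89/4.2 = 20.9.

K_p = 20.9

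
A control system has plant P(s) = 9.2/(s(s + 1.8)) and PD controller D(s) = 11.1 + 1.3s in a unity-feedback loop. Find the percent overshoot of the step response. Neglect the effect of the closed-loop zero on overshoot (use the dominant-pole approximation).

Forward path: (11.1 + 1.3s)·9.2/(s(s+1.8)). The closed-loop characteristic equation is s² + (1.8 + 9.2·1.3)s + 9.2·11.1 = 0.
That is s² + 13.76s + 102.1 = 0, so ω_n = 10.11 rad/s and ζ = 13.76/(2·10.11) = 0.6808.
%OS = 100·exp(−πζ/√(1−ζ²)) = 5.39%.

5.39%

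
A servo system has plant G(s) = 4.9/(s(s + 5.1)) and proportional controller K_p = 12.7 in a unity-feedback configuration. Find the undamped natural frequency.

With unity feedback the closed-loop characteristic equation is s² + 5.1s + 12.7·4.9 = s² + 5.1s + 62.23 = 0.
Matching s² + 2ζω_n s + ω_n²: ω_n = √62.23 = 7.889 rad/s and 2ζω_n = 5.1, so ζ = 5.1/(2·7.889) = 0.323.

ω_n = 7.89 rad/s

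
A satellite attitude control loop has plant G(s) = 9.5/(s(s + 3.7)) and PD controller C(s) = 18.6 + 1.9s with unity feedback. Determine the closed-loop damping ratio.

Forward path: (18.6 + 1.9s)·9.5/(s(s+3.7)). The closed-loop characteristic equation is s² + (3.7 + 9.5·1.9)s + 9.5·18.6 = 0.
That is s² + 21.75s + 176.7 = 0, so ω_n = 13.29 rad/s and ζ = 21.75/(2·13.29) = 0.8181.

ζ = 0.818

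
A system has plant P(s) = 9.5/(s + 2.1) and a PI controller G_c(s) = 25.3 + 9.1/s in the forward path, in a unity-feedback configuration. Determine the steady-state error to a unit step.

The open loop G_c(s)P(s) has a pole at the origin (type 1), so the static position error constant is infinite and e_ss = 1/(1+∞) = 0.

0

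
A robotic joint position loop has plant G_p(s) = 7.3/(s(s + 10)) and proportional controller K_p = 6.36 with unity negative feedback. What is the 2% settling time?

Closed-loop characteristic equation: s² + 10s + 46.43 = 0, so ω_n = 6.814 rad/s and ζ = 10/(2·6.814) = 0.7338.
2% settling time T_s ≈ 4/(ζω_n) = 4/5 = 0.8 s.

T_s ≈ 0.8 s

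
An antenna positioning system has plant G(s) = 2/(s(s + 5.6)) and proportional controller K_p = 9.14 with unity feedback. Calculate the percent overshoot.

6.57%

The closed-loop denominator s² + 5.6s + 18.28 gives ω_n = √18.28 = 4.276 and ζ = 5.6/(2ω_n) = 0.6549.
%OS = 100·exp(−πζ/√(1−ζ²)) = 100·exp(−π·0.6549/√0.5711) = 6.57%.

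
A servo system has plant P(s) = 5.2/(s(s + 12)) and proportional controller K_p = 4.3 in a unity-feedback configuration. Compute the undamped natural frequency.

ω_n = 4.73 rad/s

1 + K_p·P(s) = 0 gives s² + 12s + 22.36 = 0.
So ω_n² = 22.36 ⇒ ω_n = 4.729 rad/s, and ζ = 12/(2ω_n) = 1.27.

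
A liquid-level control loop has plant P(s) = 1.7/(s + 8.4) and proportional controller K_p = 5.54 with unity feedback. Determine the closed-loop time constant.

Closed-loop transfer function: T(s) = K_p·P(s)/(1 + K_p·P(s)) = 9.418/(s + 8.4 + 9.418) = 9.418/(s + 17.82).
Time constant τ = 1/17.82 = 0.0561 s.

τ = 0.0561 s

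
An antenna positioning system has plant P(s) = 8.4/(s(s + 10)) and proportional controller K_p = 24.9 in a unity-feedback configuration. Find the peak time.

T_p = 0.232 s

From 1 + K_pP(s) = 0: s² + 10s + 209.2 = 0 ⇒ ω_n = 14.46, ζ = 0.3457.
Damped frequency ω_d = ω_n√(1−ζ²) = 13.57 rad/s, so peak time T_p = π/ω_d = 0.232 s.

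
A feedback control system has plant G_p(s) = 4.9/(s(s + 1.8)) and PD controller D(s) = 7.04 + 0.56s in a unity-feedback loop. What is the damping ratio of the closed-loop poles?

Forward path: (7.04 + 0.56s)·4.9/(s(s+1.8)). The closed-loop characteristic equation is s² + (1.8 + 4.9·0.56)s + 4.9·7.04 = 0.
That is s² + 4.544s + 34.5 = 0, so ω_n = 5.873 rad/s and ζ = 4.544/(2·5.873) = 0.3868.

ζ = 0.387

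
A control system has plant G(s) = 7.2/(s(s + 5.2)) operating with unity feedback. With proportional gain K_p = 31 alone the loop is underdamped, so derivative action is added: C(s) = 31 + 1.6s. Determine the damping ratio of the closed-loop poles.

ζ = 0.56

Forward path: (31 + 1.6s)·7.2/(s(s+5.2)). The closed-loop characteristic equation is s² + (5.2 + 7.2·1.6)s + 7.2·31 = 0.
That is s² + 16.72s + 223.2 = 0, so ω_n = 14.94 rad/s and ζ = 16.72/(2·14.94) = 0.5596.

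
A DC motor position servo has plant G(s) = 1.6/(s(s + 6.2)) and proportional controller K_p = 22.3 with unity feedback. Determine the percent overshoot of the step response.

14.8%

The closed-loop denominator s² + 6.2s + 35.68 gives ω_n = √35.68 = 5.973 and ζ = 6.2/(2ω_n) = 0.519.
%OS = 100·exp(−πζ/√(1−ζ²)) = 100·exp(−π·0.519/√0.7307) = 14.8%.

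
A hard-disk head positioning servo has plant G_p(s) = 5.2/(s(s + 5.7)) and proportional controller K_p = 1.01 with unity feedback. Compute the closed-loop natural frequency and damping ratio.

ω_n = 2.29 rad/s, ζ = 1.24

The closed-loop denominator is s(s+5.7) + 1.01·5.2 = s² + 5.7s + 5.252.
So ω_n² = 5.252 ⇒ ω_n = 2.292 rad/s, and ζ = 5.7/(2ω_n) = 1.24.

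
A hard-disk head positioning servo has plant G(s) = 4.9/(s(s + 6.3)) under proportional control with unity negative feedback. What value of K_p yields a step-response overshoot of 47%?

From %OS = 100·exp(−πζ/√(1−ζ²)) = 47%, ζ = −ln(0.47)/√(π²+ln²(0.47)) = 0.2337.
Characteristic equation s² + 6.3s + 4.9K_p = 0 gives ζ = 6.3/(2√(4.9K_p)).
Setting ζ = 0.2337: √(4.9K_p) = 6.3/(2·0.2337) = 13.48, so K_p = 181.7/4.9 = 37.1.

K_p = 37.1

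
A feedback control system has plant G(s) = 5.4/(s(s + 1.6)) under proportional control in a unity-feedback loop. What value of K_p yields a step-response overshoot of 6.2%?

K_p = 0.27

From %OS = 100·exp(−πζ/√(1−ζ²)) = 6.2%, ζ = −ln(0.062)/√(π²+ln²(0.062)) = 0.6628.
Characteristic equation s² + 1.6s + 5.4K_p = 0 gives ζ = 1.6/(2√(5.4K_p)).
Setting ζ = 0.6628: √(5.4K_p) = 1.6/(2·0.6628) = 1.207, so K_p = 1.457/5.4 = 0.27.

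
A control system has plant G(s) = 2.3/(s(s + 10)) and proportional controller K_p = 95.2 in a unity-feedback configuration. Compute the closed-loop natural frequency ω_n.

ω_n = 14.8 rad/s

1 + K_p·G(s) = 0 gives s² + 10s + 219 = 0.
Matching s² + 2ζω_n s + ω_n²: ω_n = √219 = 14.8 rad/s and 2ζω_n = 10, so ζ = 10/(2·14.8) = 0.338.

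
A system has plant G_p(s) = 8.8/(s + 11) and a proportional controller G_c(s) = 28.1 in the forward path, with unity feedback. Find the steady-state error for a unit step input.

The loop is type 0. Static position error constant K_pos = G_c(0)·G_p(0) = 28.1·0.8 = 22.48.
Steady-state error to a unit step: e_ss = 1/(1+K_pos) = 1/23.48 = 0.0426.

0.0426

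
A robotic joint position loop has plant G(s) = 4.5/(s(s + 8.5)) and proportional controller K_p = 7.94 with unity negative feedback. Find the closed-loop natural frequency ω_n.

1 + K_p·G(s) = 0 gives s² + 8.5s + 35.73 = 0.
Matching s² + 2ζω_n s + ω_n²: ω_n = √35.73 = 5.977 rad/s and 2ζω_n = 8.5, so ζ = 8.5/(2·5.977) = 0.711.

ω_n = 5.98 rad/s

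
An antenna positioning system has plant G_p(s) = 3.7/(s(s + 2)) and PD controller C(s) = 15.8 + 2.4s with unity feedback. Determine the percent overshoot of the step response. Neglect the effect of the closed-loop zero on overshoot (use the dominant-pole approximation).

4.15%

Forward path: (15.8 + 2.4s)·3.7/(s(s+2)). The closed-loop characteristic equation is s² + (2 + 3.7·2.4)s + 3.7·15.8 = 0.
That is s² + 10.88s + 58.46 = 0, so ω_n = 7.646 rad/s and ζ = 10.88/(2·7.646) = 0.7115.
%OS = 100·exp(−πζ/√(1−ζ²)) = 4.15%.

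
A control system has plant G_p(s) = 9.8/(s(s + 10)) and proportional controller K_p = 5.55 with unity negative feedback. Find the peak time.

The closed-loop denominator s² + 10s + 54.39 gives ω_n = √54.39 = 7.375 and ζ = 10/(2ω_n) = 0.678.
Damped frequency ω_d = ω_n√(1−ζ²) = 5.421 rad/s, so peak time T_p = π/ω_d = 0.579 s.

T_p = 0.579 s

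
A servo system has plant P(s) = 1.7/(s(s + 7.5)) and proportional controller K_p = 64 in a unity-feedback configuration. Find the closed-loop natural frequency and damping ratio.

ω_n = 10.4 rad/s, ζ = 0.36

1 + K_p·P(s) = 0 gives s² + 7.5s + 108.8 = 0.
Matching s² + 2ζω_n s + ω_n²: ω_n = √108.8 = 10.43 rad/s and 2ζω_n = 7.5, so ζ = 7.5/(2·10.43) = 0.36.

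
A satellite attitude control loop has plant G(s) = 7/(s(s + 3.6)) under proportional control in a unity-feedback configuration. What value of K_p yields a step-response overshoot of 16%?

From %OS = 100·exp(−πζ/√(1−ζ²)) = 16%, ζ = −ln(0.16)/√(π²+ln²(0.16)) = 0.5039.
Characteristic equation s² + 3.6s + 7K_p = 0 gives ζ = 3.6/(2√(7K_p)).
Setting ζ = 0.5039: √(7K_p) = 3.6/(2·0.5039) = 3.572, so K_p = 12.76/7 = 1.82.

K_p = 1.82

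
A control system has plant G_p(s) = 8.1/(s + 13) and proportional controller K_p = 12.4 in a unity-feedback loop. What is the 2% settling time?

T_s ≈ 0.0353 s

Closed-loop transfer function: T(s) = K_p·G_p(s)/(1 + K_p·G_p(s)) = 100.4/(s + 13 + 100.4) = 100.4/(s + 113.4).
Time constant τ = 1/113.4 = 0.008815 s, so the 2% settling time is about 4τ = 0.0353 s.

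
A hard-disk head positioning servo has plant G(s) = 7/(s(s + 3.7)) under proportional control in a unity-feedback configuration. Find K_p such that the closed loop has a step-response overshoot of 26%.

K_p = 3.15

From %OS = 100·exp(−πζ/√(1−ζ²)) = 26%, ζ = −ln(0.26)/√(π²+ln²(0.26)) = 0.3941.
Characteristic equation s² + 3.7s + 7K_p = 0 gives ζ = 3.7/(2√(7K_p)).
Setting ζ = 0.3941: √(7K_p) = 3.7/(2·0.3941) = 4.694, so K_p = 22.04/7 = 3.15.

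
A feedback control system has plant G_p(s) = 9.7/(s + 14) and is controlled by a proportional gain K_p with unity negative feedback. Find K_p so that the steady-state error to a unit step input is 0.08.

The loop is type 0, so e_ss(step) = 1/(1 + K_pos) with K_pos = K_p·G_p(0).
G_p(0) = 0.6929. Require 1/(1 + K_p·0.6929) = 0.08, so 1 + 0.6929·K_p = 12.5.
K_p = (12.5 − 1)/0.6929 = 16.6.

K_p = 16.6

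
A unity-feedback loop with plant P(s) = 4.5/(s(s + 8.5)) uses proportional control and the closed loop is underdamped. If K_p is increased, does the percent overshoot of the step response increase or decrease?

Characteristic equation s² + 8.5s + K_p·4.5 = 0: raising K_p raises ω_n while 2ζω_n = 8.5 is fixed, so ζ falls and overshoot grows.

increase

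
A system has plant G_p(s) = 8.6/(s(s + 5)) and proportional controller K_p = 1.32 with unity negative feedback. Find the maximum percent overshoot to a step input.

The closed-loop denominator s² + 5s + 11.35 gives ω_n = √11.35 = 3.369 and ζ = 5/(2ω_n) = 0.742.
%OS = 100·exp(−πζ/√(1−ζ²)) = 100·exp(−π·0.742/√0.4494) = 3.09%.

3.09%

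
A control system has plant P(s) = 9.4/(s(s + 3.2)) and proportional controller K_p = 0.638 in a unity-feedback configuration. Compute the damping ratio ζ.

The closed-loop denominator is s(s+3.2) + 0.638·9.4 = s² + 3.2s + 5.997.
So ω_n² = 5.997 ⇒ ω_n = 2.449 rad/s, and ζ = 3.2/(2ω_n) = 0.653.

ζ = 0.653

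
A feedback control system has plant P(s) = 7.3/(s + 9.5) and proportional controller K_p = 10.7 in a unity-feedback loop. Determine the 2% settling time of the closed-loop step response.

Closed-loop transfer function: T(s) = K_p·P(s)/(1 + K_p·P(s)) = 78.11/(s + 9.5 + 78.11) = 78.11/(s + 87.61).
Time constant τ = 1/87.61 = 0.01141 s, so the 2% settling time is about 4τ = 0.0457 s.

T_s ≈ 0.0457 s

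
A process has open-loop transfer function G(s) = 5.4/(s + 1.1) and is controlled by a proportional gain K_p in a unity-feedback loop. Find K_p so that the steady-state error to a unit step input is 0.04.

Steady-state error for a unit step on this type-0 loop is 1/(1 + K_p·G(0)).
G(0) = 4.909. Require 1/(1 + K_p·4.909) = 0.04, so 1 + 4.909·K_p = 25.
K_p = (25 − 1)/4.909 = 4.89.

K_p = 4.89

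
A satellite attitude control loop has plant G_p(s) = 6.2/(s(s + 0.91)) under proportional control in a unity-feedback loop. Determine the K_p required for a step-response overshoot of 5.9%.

From %OS = 100·exp(−πζ/√(1−ζ²)) = 5.9%, ζ = −ln(0.059)/√(π²+ln²(0.059)) = 0.6693.
Characteristic equation s² + 0.91s + 6.2K_p = 0 gives ζ = 0.91/(2√(6.2K_p)).
Setting ζ = 0.6693: √(6.2K_p) = 0.91/(2·0.6693) = 0.6798, so K_p = 0.4621/6.2 = 0.0745.

K_p = 0.0745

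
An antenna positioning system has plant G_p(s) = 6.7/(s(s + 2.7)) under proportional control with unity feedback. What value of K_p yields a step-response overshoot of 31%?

K_p = 2.23

From %OS = 100·exp(−πζ/√(1−ζ²)) = 31%, ζ = −ln(0.31)/√(π²+ln²(0.31)) = 0.3493.
Characteristic equation s² + 2.7s + 6.7K_p = 0 gives ζ = 2.7/(2√(6.7K_p)).
Setting ζ = 0.3493: √(6.7K_p) = 2.7/(2·0.3493) = 3.865, so K_p = 14.94/6.7 = 2.23.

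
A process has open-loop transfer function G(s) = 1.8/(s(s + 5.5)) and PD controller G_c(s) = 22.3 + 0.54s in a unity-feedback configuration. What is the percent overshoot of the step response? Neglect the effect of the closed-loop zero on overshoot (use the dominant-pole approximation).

Forward path: (22.3 + 0.54s)·1.8/(s(s+5.5)). The closed-loop characteristic equation is s² + (5.5 + 1.8·0.54)s + 1.8·22.3 = 0.
That is s² + 6.472s + 40.14 = 0, so ω_n = 6.336 rad/s and ζ = 6.472/(2·6.336) = 0.5108.
%OS = 100·exp(−πζ/√(1−ζ²)) = 15.5%.

15.5%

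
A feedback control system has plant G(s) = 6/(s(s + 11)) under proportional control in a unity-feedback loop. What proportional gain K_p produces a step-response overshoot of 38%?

From %OS = 100·exp(−πζ/√(1−ζ²)) = 38%, ζ = −ln(0.38)/√(π²+ln²(0.38)) = 0.2943.
Characteristic equation s² + 11s + 6K_p = 0 gives ζ = 11/(2√(6K_p)).
Setting ζ = 0.2943: √(6K_p) = 11/(2·0.2943) = 18.69, so K_p = 349.1/6 = 58.2.

K_p = 58.2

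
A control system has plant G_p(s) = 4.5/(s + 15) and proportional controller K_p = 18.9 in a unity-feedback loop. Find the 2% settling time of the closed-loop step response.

Closed-loop transfer function: T(s) = K_p·G_p(s)/(1 + K_p·G_p(s)) = 85.05/(s + 15 + 85.05) = 85.05/(s + 100).
Time constant τ = 1/100 = 0.009995 s, so the 2% settling time is about 4τ = 0.04 s.

T_s ≈ 0.04 s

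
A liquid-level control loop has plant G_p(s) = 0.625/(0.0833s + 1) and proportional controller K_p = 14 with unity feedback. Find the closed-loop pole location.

Closed loop: T(s) = K_p·G_p/(1+K_p·G_p) = 8.75/(0.0833s + 1 + 8.75), with pole at s = −(1 + 8.75)/0.0833 = −117.

s = -117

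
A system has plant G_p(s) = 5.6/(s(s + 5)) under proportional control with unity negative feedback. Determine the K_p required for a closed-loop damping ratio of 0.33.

K_p = 10.2

Closed-loop characteristic equation: s² + 5s + K_p·5.6 = 0.
So ω_n = √(5.6K_p) and 2ζω_n = 5, giving ζ = 5/(2√(5.6K_p)).
Setting ζ = 0.33: √(5.6K_p) = 5/(2·0.33) = 7.576, so K_p = 57.39/5.6 = 10.2.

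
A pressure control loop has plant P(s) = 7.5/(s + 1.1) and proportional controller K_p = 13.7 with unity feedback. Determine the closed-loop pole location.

s = -103.8

Closed-loop transfer function: T(s) = K_p·P(s)/(1 + K_p·P(s)) = 102.8/(s + 1.1 + 102.8) = 102.8/(s + 103.8).
The closed-loop pole is at s = −103.8.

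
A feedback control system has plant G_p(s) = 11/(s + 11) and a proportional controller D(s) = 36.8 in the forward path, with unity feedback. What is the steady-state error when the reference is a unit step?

The loop is type 0. Static position error constant K_pos = D(0)·G_p(0) = 36.8·1 = 36.8.
Steady-state error to a unit step: e_ss = 1/(1+K_pos) = 1/37.8 = 0.0265.

0.0265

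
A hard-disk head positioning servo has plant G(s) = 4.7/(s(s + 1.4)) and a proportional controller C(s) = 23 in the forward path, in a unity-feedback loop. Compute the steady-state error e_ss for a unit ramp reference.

The loop has one pole at the origin (type 1). Velocity error constant K_v = lim_{s→0} s·C(s)G(s) = 23·4.7/1.4 = 77.21.
Steady-state error to a unit ramp: e_ss = 1/K_v = 0.013.

0.013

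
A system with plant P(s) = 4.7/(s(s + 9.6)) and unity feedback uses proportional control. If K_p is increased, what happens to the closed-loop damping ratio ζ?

decrease

ζ = 9.6/(2√(4.7K_p)); increasing K_p raises the denominator, so ζ falls.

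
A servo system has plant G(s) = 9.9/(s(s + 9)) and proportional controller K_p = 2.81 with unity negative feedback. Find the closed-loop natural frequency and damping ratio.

1 + K_p·G(s) = 0 gives s² + 9s + 27.82 = 0.
So ω_n² = 27.82 ⇒ ω_n = 5.274 rad/s, and ζ = 9/(2ω_n) = 0.853.

ω_n = 5.27 rad/s, ζ = 0.853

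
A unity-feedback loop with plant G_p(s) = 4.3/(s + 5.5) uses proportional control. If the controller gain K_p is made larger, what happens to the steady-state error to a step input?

The position error constant K_pos = K_p·G_p(0) grows with K_p, and e_ss = 1/(1+K_pos) falls.

decrease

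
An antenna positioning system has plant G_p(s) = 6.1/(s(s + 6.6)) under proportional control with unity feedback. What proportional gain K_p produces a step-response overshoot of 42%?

From %OS = 100·exp(−πζ/√(1−ζ²)) = 42%, ζ = −ln(0.42)/√(π²+ln²(0.42)) = 0.2662.
Characteristic equation s² + 6.6s + 6.1K_p = 0 gives ζ = 6.6/(2√(6.1K_p)).
Setting ζ = 0.2662: √(6.1K_p) = 6.6/(2·0.2662) = 12.4, so K_p = 153.7/6.1 = 25.2.

K_p = 25.2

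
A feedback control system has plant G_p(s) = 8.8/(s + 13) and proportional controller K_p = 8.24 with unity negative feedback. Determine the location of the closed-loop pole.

Closed-loop transfer function: T(s) = K_p·G_p(s)/(1 + K_p·G_p(s)) = 72.51/(s + 13 + 72.51) = 72.51/(s + 85.51).
The closed-loop pole is at s = −85.51.

s = -85.51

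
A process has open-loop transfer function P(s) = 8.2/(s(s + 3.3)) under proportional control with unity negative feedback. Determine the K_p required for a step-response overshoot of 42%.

From %OS = 100·exp(−πζ/√(1−ζ²)) = 42%, ζ = −ln(0.42)/√(π²+ln²(0.42)) = 0.2662.
Characteristic equation s² + 3.3s + 8.2K_p = 0 gives ζ = 3.3/(2√(8.2K_p)).
Setting ζ = 0.2662: √(8.2K_p) = 3.3/(2·0.2662) = 6.199, so K_p = 38.43/8.2 = 4.69.

K_p = 4.69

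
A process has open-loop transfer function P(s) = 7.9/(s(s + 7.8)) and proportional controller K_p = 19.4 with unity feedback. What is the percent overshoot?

35.2%

From 1 + K_pP(s) = 0: s² + 7.8s + 153.3 = 0 ⇒ ω_n = 12.38, ζ = 0.315.
%OS = 100·exp(−πζ/√(1−ζ²)) = 100·exp(−π·0.315/√0.9008) = 35.2%.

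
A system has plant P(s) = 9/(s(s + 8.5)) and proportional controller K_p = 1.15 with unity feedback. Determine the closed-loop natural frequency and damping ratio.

With unity feedback the closed-loop characteristic equation is s² + 8.5s + 1.15·9 = s² + 8.5s + 10.35 = 0.
Matching s² + 2ζω_n s + ω_n²: ω_n = √10.35 = 3.217 rad/s and 2ζω_n = 8.5, so ζ = 8.5/(2·3.217) = 1.32.

ω_n = 3.22 rad/s, ζ = 1.32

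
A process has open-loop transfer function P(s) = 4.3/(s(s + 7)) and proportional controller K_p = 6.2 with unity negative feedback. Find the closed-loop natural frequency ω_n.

ω_n = 5.16 rad/s

The closed-loop denominator is s(s+7) + 6.2·4.3 = s² + 7s + 26.66.
So ω_n² = 26.66 ⇒ ω_n = 5.163 rad/s, and ζ = 7/(2ω_n) = 0.678.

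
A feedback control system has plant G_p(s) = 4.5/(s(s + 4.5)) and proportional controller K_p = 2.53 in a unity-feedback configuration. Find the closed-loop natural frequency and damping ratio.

With unity feedback the closed-loop characteristic equation is s² + 4.5s + 2.53·4.5 = s² + 4.5s + 11.38 = 0.
Matching s² + 2ζω_n s + ω_n²: ω_n = √11.38 = 3.374 rad/s and 2ζω_n = 4.5, so ζ = 4.5/(2·3.374) = 0.667.

ω_n = 3.37 rad/s, ζ = 0.667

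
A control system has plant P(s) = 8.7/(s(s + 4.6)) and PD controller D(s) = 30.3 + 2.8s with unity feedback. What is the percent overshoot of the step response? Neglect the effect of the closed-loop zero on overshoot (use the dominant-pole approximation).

0.204%

Forward path: (30.3 + 2.8s)·8.7/(s(s+4.6)). The closed-loop characteristic equation is s² + (4.6 + 8.7·2.8)s + 8.7·30.3 = 0.
That is s² + 28.96s + 263.6 = 0, so ω_n = 16.24 rad/s and ζ = 28.96/(2·16.24) = 0.8918.
%OS = 100·exp(−πζ/√(1−ζ²)) = 0.204%.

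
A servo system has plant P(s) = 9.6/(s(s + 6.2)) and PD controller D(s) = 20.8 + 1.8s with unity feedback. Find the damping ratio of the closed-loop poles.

ζ = 0.831

Forward path: (20.8 + 1.8s)·9.6/(s(s+6.2)). The closed-loop characteristic equation is s² + (6.2 + 9.6·1.8)s + 9.6·20.8 = 0.
That is s² + 23.48s + 199.7 = 0, so ω_n = 14.13 rad/s and ζ = 23.48/(2·14.13) = 0.8308.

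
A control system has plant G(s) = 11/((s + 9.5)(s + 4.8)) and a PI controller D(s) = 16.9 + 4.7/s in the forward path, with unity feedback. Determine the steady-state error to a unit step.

0

The open loop D(s)G(s) has a pole at the origin (type 1), so the static position error constant is infinite and e_ss = 1/(1+∞) = 0.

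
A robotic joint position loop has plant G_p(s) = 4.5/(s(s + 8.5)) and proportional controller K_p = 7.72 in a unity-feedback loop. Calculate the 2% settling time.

From 1 + K_pG_p(s) = 0: s² + 8.5s + 34.74 = 0 ⇒ ω_n = 5.894, ζ = 0.7211.
2% settling time T_s ≈ 4/(ζω_n) = 4/4.25 = 0.941 s.

T_s ≈ 0.941 s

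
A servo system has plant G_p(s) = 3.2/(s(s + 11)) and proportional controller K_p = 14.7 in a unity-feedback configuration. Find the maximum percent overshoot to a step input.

Closed-loop characteristic equation: s² + 11s + 47.04 = 0, so ω_n = 6.859 rad/s and ζ = 11/(2·6.859) = 0.8019.
%OS = 100·exp(−πζ/√(1−ζ²)) = 100·exp(−π·0.8019/√0.3569) = 1.47%.

1.47%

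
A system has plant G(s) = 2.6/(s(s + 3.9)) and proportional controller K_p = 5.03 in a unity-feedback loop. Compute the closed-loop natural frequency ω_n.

ω_n = 3.62 rad/s

The closed-loop denominator is s(s+3.9) + 5.03·2.6 = s² + 3.9s + 13.08.
So ω_n² = 13.08 ⇒ ω_n = 3.616 rad/s, and ζ = 3.9/(2ω_n) = 0.539.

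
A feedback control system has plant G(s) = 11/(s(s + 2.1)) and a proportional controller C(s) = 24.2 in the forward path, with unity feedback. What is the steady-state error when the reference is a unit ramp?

0.00789

The loop has one pole at the origin (type 1). Velocity error constant K_v = lim_{s→0} s·C(s)G(s) = 24.2·11/2.1 = 126.8.
Steady-state error to a unit ramp: e_ss = 1/K_v = 0.00789.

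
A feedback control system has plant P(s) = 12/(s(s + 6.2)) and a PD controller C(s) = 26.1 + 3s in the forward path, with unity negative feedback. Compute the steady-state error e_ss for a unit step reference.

0

The open loop C(s)P(s) has a pole at the origin (type 1), so the static position error constant is infinite and e_ss = 1/(1+∞) = 0.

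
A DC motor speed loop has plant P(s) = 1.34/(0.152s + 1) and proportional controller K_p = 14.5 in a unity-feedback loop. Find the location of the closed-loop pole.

s = -134.4

Closed loop: T(s) = K_p·P/(1+K_p·P) = 19.43/(0.152s + 1 + 19.43), with pole at s = −(1 + 19.43)/0.152 = −134.4.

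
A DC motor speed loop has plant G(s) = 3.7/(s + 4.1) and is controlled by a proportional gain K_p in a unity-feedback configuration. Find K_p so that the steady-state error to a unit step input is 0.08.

For a type-0 loop with proportional control, e_ss = 1/(1 + K_p·G(0)).
G(0) = 0.9024. Require 1/(1 + K_p·0.9024) = 0.08, so 1 + 0.9024·K_p = 12.5.
K_p = (12.5 − 1)/0.9024 = 12.7.

K_p = 12.7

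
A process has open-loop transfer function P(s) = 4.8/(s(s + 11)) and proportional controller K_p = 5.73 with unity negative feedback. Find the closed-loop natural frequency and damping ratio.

ω_n = 5.24 rad/s, ζ = 1.05

With unity feedback the closed-loop characteristic equation is s² + 11s + 5.73·4.8 = s² + 11s + 27.5 = 0.
Matching s² + 2ζω_n s + ω_n²: ω_n = √27.5 = 5.244 rad/s and 2ζω_n = 11, so ζ = 11/(2·5.244) = 1.05.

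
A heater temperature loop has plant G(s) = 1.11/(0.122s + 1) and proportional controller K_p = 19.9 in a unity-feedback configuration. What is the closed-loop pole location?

s = -189.3

Closed loop: T(s) = K_p·G/(1+K_p·G) = 22.09/(0.122s + 1 + 22.09), with pole at s = −(1 + 22.09)/0.122 = −189.3.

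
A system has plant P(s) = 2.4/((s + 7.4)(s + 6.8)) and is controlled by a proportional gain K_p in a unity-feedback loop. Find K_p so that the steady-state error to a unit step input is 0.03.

K_p = 678

Steady-state error for a unit step on this type-0 loop is 1/(1 + K_p·P(0)).
P(0) = 0.04769. Require 1/(1 + K_p·0.04769) = 0.03, so 1 + 0.04769·K_p = 33.33.
K_p = (33.33 − 1)/0.04769 = 678.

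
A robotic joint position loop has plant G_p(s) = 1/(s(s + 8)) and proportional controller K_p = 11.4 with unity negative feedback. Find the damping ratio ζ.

1 + K_p·G_p(s) = 0 gives s² + 8s + 11.4 = 0.
So ω_n² = 11.4 ⇒ ω_n = 3.376 rad/s, and ζ = 8/(2ω_n) = 1.18.

ζ = 1.18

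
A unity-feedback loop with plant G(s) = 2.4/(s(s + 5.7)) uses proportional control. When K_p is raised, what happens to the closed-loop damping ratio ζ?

ζ = 5.7/(2√(2.4K_p)); increasing K_p raises the denominator, so ζ falls.

decrease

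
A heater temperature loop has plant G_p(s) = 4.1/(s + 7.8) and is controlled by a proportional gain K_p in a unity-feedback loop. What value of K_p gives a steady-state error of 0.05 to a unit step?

K_p = 36.1

For a type-0 loop with proportional control, e_ss = 1/(1 + K_p·G_p(0)).
G_p(0) = 0.5256. Require 1/(1 + K_p·0.5256) = 0.05, so 1 + 0.5256·K_p = 20.
K_p = (20 − 1)/0.5256 = 36.1.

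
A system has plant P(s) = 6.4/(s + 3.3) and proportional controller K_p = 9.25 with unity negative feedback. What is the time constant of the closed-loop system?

τ = 0.016 s

Closed-loop transfer function: T(s) = K_p·P(s)/(1 + K_p·P(s)) = 59.2/(s + 3.3 + 59.2) = 59.2/(s + 62.5).
Time constant τ = 1/62.5 = 0.016 s.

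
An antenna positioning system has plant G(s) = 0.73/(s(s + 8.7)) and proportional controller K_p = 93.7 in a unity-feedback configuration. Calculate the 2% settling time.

The closed-loop denominator s² + 8.7s + 68.4 gives ω_n = √68.4 = 8.27 and ζ = 8.7/(2ω_n) = 0.526.
2% settling time T_s ≈ 4/(ζω_n) = 4/4.35 = 0.92 s.

T_s ≈ 0.92 s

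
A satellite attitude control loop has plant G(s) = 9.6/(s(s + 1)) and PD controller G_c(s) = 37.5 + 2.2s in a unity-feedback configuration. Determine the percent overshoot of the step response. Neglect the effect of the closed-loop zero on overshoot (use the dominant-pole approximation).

Forward path: (37.5 + 2.2s)·9.6/(s(s+1)). The closed-loop characteristic equation is s² + (1 + 9.6·2.2)s + 9.6·37.5 = 0.
That is s² + 22.12s + 360 = 0, so ω_n = 18.97 rad/s and ζ = 22.12/(2·18.97) = 0.5829.
%OS = 100·exp(−πζ/√(1−ζ²)) = 10.5%.

10.5%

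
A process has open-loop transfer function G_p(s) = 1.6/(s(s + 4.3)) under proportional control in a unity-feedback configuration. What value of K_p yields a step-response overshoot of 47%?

K_p = 52.9

From %OS = 100·exp(−πζ/√(1−ζ²)) = 47%, ζ = −ln(0.47)/√(π²+ln²(0.47)) = 0.2337.
Characteristic equation s² + 4.3s + 1.6K_p = 0 gives ζ = 4.3/(2√(1.6K_p)).
Setting ζ = 0.2337: √(1.6K_p) = 4.3/(2·0.2337) = 9.201, so K_p = 84.65/1.6 = 52.9.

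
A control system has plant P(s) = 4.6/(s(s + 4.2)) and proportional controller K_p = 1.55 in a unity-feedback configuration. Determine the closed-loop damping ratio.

ζ = 0.786

The closed-loop denominator is s(s+4.2) + 1.55·4.6 = s² + 4.2s + 7.13.
So ω_n² = 7.13 ⇒ ω_n = 2.67 rad/s, and ζ = 4.2/(2ω_n) = 0.786.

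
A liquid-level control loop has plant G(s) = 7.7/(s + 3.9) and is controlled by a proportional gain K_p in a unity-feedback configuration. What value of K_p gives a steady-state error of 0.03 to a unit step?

The loop is type 0, so e_ss(step) = 1/(1 + K_pos) with K_pos = K_p·G(0).
G(0) = 1.974. Require 1/(1 + K_p·1.974) = 0.03, so 1 + 1.974·K_p = 33.33.
K_p = (33.33 − 1)/1.974 = 16.4.

K_p = 16.4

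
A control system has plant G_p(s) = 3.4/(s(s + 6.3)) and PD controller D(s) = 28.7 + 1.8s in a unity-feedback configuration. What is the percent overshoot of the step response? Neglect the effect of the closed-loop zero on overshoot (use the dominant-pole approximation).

7.89%

Forward path: (28.7 + 1.8s)·3.4/(s(s+6.3)). The closed-loop characteristic equation is s² + (6.3 + 3.4·1.8)s + 3.4·28.7 = 0.
That is s² + 12.42s + 97.58 = 0, so ω_n = 9.878 rad/s and ζ = 12.42/(2·9.878) = 0.6287.
%OS = 100·exp(−πζ/√(1−ζ²)) = 7.89%.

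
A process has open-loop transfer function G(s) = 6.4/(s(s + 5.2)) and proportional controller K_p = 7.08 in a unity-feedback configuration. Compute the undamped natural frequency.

ω_n = 6.73 rad/s

The closed-loop denominator is s(s+5.2) + 7.08·6.4 = s² + 5.2s + 45.31.
So ω_n² = 45.31 ⇒ ω_n = 6.731 rad/s, and ζ = 5.2/(2ω_n) = 0.386.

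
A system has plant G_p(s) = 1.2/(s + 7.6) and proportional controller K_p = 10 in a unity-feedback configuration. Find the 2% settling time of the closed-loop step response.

Closed-loop transfer function: T(s) = K_p·G_p(s)/(1 + K_p·G_p(s)) = 12/(s + 7.6 + 12) = 12/(s + 19.6).
Time constant τ = 1/19.6 = 0.05102 s, so the 2% settling time is about 4τ = 0.204 s.

T_s ≈ 0.204 s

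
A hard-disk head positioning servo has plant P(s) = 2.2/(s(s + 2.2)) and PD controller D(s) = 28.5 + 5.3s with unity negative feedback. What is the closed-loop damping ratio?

Forward path: (28.5 + 5.3s)·2.2/(s(s+2.2)). The closed-loop characteristic equation is s² + (2.2 + 2.2·5.3)s + 2.2·28.5 = 0.
That is s² + 13.86s + 62.7 = 0, so ω_n = 7.918 rad/s and ζ = 13.86/(2·7.918) = 0.8752.

ζ = 0.875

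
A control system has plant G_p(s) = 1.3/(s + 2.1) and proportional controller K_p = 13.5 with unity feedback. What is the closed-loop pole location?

Closed-loop transfer function: T(s) = K_p·G_p(s)/(1 + K_p·G_p(s)) = 17.55/(s + 2.1 + 17.55) = 17.55/(s + 19.65).
The closed-loop pole is at s = −19.65.

s = -19.65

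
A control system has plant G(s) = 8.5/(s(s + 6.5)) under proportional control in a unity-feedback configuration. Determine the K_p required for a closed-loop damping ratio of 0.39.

K_p = 8.17

Closed-loop characteristic equation: s² + 6.5s + K_p·8.5 = 0.
So ω_n = √(8.5K_p) and 2ζω_n = 6.5, giving ζ = 6.5/(2√(8.5K_p)).
Setting ζ = 0.39: √(8.5K_p) = 6.5/(2·0.39) = 8.333, so K_p = 69.44/8.5 = 8.17.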